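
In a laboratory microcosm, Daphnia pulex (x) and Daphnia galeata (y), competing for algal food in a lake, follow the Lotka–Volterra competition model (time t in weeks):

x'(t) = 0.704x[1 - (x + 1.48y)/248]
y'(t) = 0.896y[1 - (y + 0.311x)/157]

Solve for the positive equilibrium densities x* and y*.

Setting both brackets to zero gives the nullclines x + 1.48y = 248 and 0.311x + y = 157.
Substituting y = 157 - 0.311x into the first: x(1 - 1.48·0.311) = 248 - 1.48·157.
So x* = 15.6/0.54 = 29, and then y* = 157 - 0.311·29 = 148.

x* ≈ 29, y* ≈ 148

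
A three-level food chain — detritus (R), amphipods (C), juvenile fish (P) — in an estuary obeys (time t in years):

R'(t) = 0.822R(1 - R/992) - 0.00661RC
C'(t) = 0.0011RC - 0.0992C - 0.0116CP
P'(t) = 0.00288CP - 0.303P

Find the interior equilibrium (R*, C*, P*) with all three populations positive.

From dP/dt = 0: 0.00288C* = 0.303, so C* = 105.
From dR/dt = 0: 0.822(1 - R*/992) = 0.00661·105, giving R* = 992·(1 - 0.846) = 153.
From dC/dt = 0: 0.0011·153 - 0.0992 = 0.0116P*, so P* = 0.0688/0.0116 = 5.93.

R* ≈ 153, C* ≈ 105, P* ≈ 5.93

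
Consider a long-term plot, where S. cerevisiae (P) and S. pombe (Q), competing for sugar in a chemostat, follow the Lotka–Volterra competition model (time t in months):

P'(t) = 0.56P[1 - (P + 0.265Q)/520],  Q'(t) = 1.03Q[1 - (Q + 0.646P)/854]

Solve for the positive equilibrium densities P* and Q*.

P* ≈ 354, Q* ≈ 625

Setting both brackets to zero gives the nullclines P + 0.265Q = 520 and 0.646P + Q = 854.
Substituting Q = 854 - 0.646P into the first: P(1 - 0.265·0.646) = 520 - 0.265·854.
So P* = 294/0.829 = 354, and then Q* = 854 - 0.646·354 = 625.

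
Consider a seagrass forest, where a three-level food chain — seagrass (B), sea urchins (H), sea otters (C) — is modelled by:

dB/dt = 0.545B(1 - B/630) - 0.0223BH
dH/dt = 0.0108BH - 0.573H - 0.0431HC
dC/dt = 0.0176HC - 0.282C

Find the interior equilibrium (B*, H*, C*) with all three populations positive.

From dC/dt = 0: 0.0176H* = 0.282, so H* = 16.
From dB/dt = 0: 0.545(1 - B*/630) = 0.0223·16, giving B* = 630·(1 - 0.656) = 217.
From dH/dt = 0: 0.0108·217 - 0.573 = 0.0431C*, so C* = 1.77/0.0431 = 41.1.

B* ≈ 217, H* ≈ 16, C* ≈ 41.1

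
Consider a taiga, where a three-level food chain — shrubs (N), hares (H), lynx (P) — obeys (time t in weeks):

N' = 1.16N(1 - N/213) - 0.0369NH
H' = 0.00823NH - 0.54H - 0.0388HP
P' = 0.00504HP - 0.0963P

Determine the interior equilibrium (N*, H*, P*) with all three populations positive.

N* ≈ 83.5, H* ≈ 19.1, P* ≈ 3.8

From dP/dt = 0: 0.00504H* = 0.0963, so H* = 19.1.
From dN/dt = 0: 1.16(1 - N*/213) = 0.0369·19.1, giving N* = 213·(1 - 0.608) = 83.5.
From dH/dt = 0: 0.00823·83.5 - 0.54 = 0.0388P*, so P* = 0.148/0.0388 = 3.8.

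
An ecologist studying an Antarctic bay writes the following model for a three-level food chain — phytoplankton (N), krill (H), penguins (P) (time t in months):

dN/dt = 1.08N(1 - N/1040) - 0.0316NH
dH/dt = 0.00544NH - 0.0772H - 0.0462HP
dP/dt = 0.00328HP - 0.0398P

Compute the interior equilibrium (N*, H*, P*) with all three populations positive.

N* ≈ 671, H* ≈ 12.1, P* ≈ 77.3

From dP/dt = 0: 0.00328H* = 0.0398, so H* = 12.1.
From dN/dt = 0: 1.08(1 - N*/1040) = 0.0316·12.1, giving N* = 1040·(1 - 0.355) = 671.
From dH/dt = 0: 0.00544·671 - 0.0772 = 0.0462P*, so P* = 3.57/0.0462 = 77.3.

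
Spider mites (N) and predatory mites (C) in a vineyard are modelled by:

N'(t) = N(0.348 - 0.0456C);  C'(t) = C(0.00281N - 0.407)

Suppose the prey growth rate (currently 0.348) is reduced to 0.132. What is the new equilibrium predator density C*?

At the interior fixed point, setting dN/dt = 0 with N > 0 fixes C* = (prey growth rate)/(NC coefficient) — independent of the other coefficients.
With the change, C* = 0.132/0.0456 = 2.89; it falls from 7.63.

C* ≈ 2.89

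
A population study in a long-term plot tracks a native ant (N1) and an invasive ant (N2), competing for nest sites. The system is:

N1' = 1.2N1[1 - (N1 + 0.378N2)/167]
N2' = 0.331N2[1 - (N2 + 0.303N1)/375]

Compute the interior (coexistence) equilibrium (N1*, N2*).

N1* ≈ 28.5, N2* ≈ 366

Setting both brackets to zero gives the nullclines N1 + 0.378N2 = 167 and 0.303N1 + N2 = 375.
Substituting N2 = 375 - 0.303N1 into the first: N1(1 - 0.378·0.303) = 167 - 0.378·375.
So N1* = 25.2/0.885 = 28.5, and then N2* = 375 - 0.303·28.5 = 366.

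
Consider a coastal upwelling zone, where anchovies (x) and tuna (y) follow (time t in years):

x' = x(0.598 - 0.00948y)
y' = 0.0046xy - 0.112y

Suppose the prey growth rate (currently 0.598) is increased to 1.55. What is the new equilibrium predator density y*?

At the interior fixed point, setting dx/dt = 0 with x > 0 fixes y* = (prey growth rate)/(xy coefficient) — independent of the other coefficients.
With the change, y* = 1.55/0.00948 = 164; it rises from 63.1.

y* ≈ 164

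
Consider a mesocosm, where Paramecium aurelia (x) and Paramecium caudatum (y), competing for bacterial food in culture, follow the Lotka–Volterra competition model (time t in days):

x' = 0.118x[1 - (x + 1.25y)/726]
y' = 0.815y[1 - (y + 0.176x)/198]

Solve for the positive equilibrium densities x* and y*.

Setting both brackets to zero gives the nullclines x + 1.25y = 726 and 0.176x + y = 198.
Substituting y = 198 - 0.176x into the first: x(1 - 1.25·0.176) = 726 - 1.25·198.
So x* = 478/0.78 = 613, and then y* = 198 - 0.176·613 = 90.

x* ≈ 613, y* ≈ 90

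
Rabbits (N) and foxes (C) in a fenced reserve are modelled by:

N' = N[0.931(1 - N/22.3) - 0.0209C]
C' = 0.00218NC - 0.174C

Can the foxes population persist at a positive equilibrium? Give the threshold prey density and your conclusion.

The predator equation gives dC/dt > 0 only when N > 0.174/0.00218 = 79.8.
Without the predator, N → K = 22.3. Since 22.3 < 79.8, the predator cannot invade.

Threshold N = 79.8; K < 79.8, so no, the predator goes extinct.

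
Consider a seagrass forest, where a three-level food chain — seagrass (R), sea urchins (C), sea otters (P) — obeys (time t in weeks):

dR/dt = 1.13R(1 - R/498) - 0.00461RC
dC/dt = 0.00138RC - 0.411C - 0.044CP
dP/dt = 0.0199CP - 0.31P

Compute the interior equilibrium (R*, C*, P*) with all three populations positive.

From dP/dt = 0: 0.0199C* = 0.31, so C* = 15.6.
From dR/dt = 0: 1.13(1 - R*/498) = 0.00461·15.6, giving R* = 498·(1 - 0.0636) = 466.
From dC/dt = 0: 0.00138·466 - 0.411 = 0.044P*, so P* = 0.233/0.044 = 5.29.

R* ≈ 466, C* ≈ 15.6, P* ≈ 5.29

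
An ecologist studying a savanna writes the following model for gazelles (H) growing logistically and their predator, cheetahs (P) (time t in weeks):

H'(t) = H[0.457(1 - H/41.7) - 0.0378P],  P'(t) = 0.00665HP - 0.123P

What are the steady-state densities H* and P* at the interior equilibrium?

From dP/dt = 0 with P > 0: 0.00665H* = 0.123, so H* = 18.5.
Substitute into dH/dt = 0: 0.457(1 - 18.5/41.7) = 0.0378P*.
The bracket is 0.556, giving P* = 0.254/0.0378 = 6.73.

H* ≈ 18.5, P* ≈ 6.73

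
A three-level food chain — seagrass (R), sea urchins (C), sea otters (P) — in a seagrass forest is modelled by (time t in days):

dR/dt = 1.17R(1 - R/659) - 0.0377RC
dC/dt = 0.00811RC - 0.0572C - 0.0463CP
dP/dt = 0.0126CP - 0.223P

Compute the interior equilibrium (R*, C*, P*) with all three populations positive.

R* ≈ 283, C* ≈ 17.7, P* ≈ 48.4

From dP/dt = 0: 0.0126C* = 0.223, so C* = 17.7.
From dR/dt = 0: 1.17(1 - R*/659) = 0.0377·17.7, giving R* = 659·(1 - 0.57) = 283.
From dC/dt = 0: 0.00811·283 - 0.0572 = 0.0463P*, so P* = 2.24/0.0463 = 48.4.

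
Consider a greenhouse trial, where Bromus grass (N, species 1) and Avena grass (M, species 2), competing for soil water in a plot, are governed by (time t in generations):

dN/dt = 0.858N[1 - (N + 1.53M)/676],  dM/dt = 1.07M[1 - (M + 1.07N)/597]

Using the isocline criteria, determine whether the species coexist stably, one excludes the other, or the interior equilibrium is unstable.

Compare the nullcline intercepts: K1/α12 = 676/1.53 = 442 < K2 = 597; K2/α21 = 597/1.07 = 558 < K1 = 676.
Since both are reversed, neither can invade when rare; the interior point is a saddle.

unstable coexistence (outcome depends on initial conditions)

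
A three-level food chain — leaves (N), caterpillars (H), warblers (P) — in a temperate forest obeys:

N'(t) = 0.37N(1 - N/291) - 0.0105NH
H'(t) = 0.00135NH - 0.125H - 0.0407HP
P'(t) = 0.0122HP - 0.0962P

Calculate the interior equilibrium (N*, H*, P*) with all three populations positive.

N* ≈ 226, H* ≈ 7.89, P* ≈ 4.42

From dP/dt = 0: 0.0122H* = 0.0962, so H* = 7.89.
From dN/dt = 0: 0.37(1 - N*/291) = 0.0105·7.89, giving N* = 291·(1 - 0.224) = 226.
From dH/dt = 0: 0.00135·226 - 0.125 = 0.0407P*, so P* = 0.18/0.0407 = 4.42.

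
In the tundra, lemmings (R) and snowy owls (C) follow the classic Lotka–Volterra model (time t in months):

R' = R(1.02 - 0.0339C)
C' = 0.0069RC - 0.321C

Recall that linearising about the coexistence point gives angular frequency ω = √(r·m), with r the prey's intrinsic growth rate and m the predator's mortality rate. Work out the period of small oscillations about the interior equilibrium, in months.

T ≈ 11 months

Here r = 1.02 and m = 0.321, so r·m = 0.327.
ω = √0.327 = 0.572 per month, hence T = 2π/ω ≈ 11 months.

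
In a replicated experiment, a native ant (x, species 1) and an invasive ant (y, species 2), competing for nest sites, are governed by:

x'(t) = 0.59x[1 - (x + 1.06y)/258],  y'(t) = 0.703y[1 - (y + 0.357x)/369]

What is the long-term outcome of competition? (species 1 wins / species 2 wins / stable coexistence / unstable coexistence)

Compare the nullcline intercepts: K1/α12 = 258/1.06 = 243 < K2 = 369; K2/α21 = 369/0.357 = 1030 > K1 = 258.
Since the inequalities point opposite ways, species 2 can invade but species 1 cannot.

species 2 excludes species 1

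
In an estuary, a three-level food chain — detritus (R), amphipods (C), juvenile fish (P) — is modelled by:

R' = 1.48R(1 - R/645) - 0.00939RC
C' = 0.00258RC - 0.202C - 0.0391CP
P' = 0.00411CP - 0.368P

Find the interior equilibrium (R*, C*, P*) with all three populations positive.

From dP/dt = 0: 0.00411C* = 0.368, so C* = 89.5.
From dR/dt = 0: 1.48(1 - R*/645) = 0.00939·89.5, giving R* = 645·(1 - 0.568) = 279.
From dC/dt = 0: 0.00258·279 - 0.202 = 0.0391P*, so P* = 0.517/0.0391 = 13.2.

R* ≈ 279, C* ≈ 89.5, P* ≈ 13.2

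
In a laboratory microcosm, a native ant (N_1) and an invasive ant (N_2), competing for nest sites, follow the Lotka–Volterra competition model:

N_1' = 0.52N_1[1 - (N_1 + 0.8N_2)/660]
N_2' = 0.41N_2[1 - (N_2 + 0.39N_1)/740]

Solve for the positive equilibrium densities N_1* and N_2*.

N_1* ≈ 98.8, N_2* ≈ 701

Setting both brackets to zero gives the nullclines N_1 + 0.8N_2 = 660 and 0.39N_1 + N_2 = 740.
Substituting N_2 = 740 - 0.39N_1 into the first: N_1(1 - 0.8·0.39) = 660 - 0.8·740.
So N_1* = 68/0.688 = 98.8, and then N_2* = 740 - 0.39·98.8 = 701.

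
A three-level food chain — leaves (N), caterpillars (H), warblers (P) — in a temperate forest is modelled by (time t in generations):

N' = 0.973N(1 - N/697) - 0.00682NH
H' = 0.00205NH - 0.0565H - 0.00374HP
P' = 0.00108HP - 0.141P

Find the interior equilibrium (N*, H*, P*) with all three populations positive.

N* ≈ 59.2, H* ≈ 131, P* ≈ 17.3

From dP/dt = 0: 0.00108H* = 0.141, so H* = 131.
From dN/dt = 0: 0.973(1 - N*/697) = 0.00682·131, giving N* = 697·(1 - 0.915) = 59.2.
From dH/dt = 0: 0.00205·59.2 - 0.0565 = 0.00374P*, so P* = 0.0648/0.00374 = 17.3.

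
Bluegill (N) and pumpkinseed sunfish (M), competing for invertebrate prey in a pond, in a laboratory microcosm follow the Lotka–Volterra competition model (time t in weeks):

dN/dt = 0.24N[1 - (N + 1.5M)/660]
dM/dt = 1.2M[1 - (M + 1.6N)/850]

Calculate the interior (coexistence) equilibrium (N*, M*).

Setting both brackets to zero gives the nullclines N + 1.5M = 660 and 1.6N + M = 850.
Substituting M = 850 - 1.6N into the first: N(1 - 1.5·1.6) = 660 - 1.5·850.
So N* = -615/-1.4 = 439, and then M* = 850 - 1.6·439 = 147.

N* ≈ 439, M* ≈ 147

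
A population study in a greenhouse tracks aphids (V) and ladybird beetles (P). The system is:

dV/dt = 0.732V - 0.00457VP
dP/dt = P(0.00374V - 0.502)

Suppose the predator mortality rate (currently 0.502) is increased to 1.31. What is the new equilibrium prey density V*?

At the interior fixed point, setting dP/dt = 0 with P > 0 fixes V* = (predator death rate)/(VP coefficient) — independent of the other coefficients.
With the change, V* = 1.31/0.00374 = 350; it rises from 134.

V* ≈ 350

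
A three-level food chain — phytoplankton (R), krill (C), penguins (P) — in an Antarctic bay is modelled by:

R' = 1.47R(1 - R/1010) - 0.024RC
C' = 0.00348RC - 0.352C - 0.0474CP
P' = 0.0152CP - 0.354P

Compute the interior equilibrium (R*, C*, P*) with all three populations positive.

From dP/dt = 0: 0.0152C* = 0.354, so C* = 23.3.
From dR/dt = 0: 1.47(1 - R*/1010) = 0.024·23.3, giving R* = 1010·(1 - 0.38) = 626.
From dC/dt = 0: 0.00348·626 - 0.352 = 0.0474P*, so P* = 1.83/0.0474 = 38.5.

R* ≈ 626, C* ≈ 23.3, P* ≈ 38.5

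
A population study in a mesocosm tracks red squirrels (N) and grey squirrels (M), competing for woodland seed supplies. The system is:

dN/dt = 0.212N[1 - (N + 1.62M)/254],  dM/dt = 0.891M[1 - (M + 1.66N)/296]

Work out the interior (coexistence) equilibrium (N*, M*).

Setting both brackets to zero gives the nullclines N + 1.62M = 254 and 1.66N + M = 296.
Substituting M = 296 - 1.66N into the first: N(1 - 1.62·1.66) = 254 - 1.62·296.
So N* = -226/-1.69 = 134, and then M* = 296 - 1.66·134 = 74.4.

N* ≈ 134, M* ≈ 74.4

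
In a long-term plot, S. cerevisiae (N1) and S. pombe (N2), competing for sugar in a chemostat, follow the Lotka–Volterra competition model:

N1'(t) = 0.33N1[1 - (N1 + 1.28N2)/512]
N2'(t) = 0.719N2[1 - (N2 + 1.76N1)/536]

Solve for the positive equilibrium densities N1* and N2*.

Setting both brackets to zero gives the nullclines N1 + 1.28N2 = 512 and 1.76N1 + N2 = 536.
Substituting N2 = 536 - 1.76N1 into the first: N1(1 - 1.28·1.76) = 512 - 1.28·536.
So N1* = -174/-1.25 = 139, and then N2* = 536 - 1.76·139 = 291.

N1* ≈ 139, N2* ≈ 291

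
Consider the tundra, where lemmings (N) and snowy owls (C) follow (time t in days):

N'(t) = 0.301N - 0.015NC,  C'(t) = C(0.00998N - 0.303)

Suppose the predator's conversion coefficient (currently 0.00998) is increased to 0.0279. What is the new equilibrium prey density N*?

N* ≈ 10.9

At the interior fixed point, setting dC/dt = 0 with C > 0 fixes N* = (predator death rate)/(NC coefficient) — independent of the other coefficients.
With the change, N* = 0.303/0.0279 = 10.9; it falls from 30.4.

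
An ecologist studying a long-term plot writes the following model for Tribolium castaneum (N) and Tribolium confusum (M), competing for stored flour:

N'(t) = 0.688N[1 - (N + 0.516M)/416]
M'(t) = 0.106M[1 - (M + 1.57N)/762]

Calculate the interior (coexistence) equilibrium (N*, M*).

N* ≈ 120, M* ≈ 573

Setting both brackets to zero gives the nullclines N + 0.516M = 416 and 1.57N + M = 762.
Substituting M = 762 - 1.57N into the first: N(1 - 0.516·1.57) = 416 - 0.516·762.
So N* = 22.8/0.19 = 120, and then M* = 762 - 1.57·120 = 573.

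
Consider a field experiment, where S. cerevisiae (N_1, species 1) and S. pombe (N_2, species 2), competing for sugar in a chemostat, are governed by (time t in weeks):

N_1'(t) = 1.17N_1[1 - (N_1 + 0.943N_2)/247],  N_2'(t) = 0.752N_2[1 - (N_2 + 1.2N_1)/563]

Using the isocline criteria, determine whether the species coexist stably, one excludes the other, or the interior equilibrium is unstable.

species 2 excludes species 1

Compare the nullcline intercepts: K1/α12 = 247/0.943 = 262 < K2 = 563; K2/α21 = 563/1.2 = 469 > K1 = 247.
Since the inequalities point opposite ways, species 2 can invade but species 1 cannot.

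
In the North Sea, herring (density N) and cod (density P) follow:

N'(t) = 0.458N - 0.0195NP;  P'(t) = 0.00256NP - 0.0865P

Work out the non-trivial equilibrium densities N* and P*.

Set dP/dt = 0 with P > 0: 0.00256N - 0.0865 = 0, so N* = 0.0865/0.00256 = 33.8.
Set dN/dt = 0 with N > 0: 0.458 - 0.0195P = 0, so P* = 0.458/0.0195 = 23.5.

N* ≈ 33.8, P* ≈ 23.5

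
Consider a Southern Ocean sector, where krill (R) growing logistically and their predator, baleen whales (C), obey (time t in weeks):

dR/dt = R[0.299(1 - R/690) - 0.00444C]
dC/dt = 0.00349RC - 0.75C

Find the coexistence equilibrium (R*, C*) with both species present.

R* ≈ 215, C* ≈ 46.4

From dC/dt = 0 with C > 0: 0.00349R* = 0.75, so R* = 215.
Substitute into dR/dt = 0: 0.299(1 - 215/690) = 0.00444C*.
The bracket is 0.689, giving C* = 0.206/0.00444 = 46.4.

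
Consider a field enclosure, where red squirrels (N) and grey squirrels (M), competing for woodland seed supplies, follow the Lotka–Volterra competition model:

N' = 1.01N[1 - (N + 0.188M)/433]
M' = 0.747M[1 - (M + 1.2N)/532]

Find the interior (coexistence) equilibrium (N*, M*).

N* ≈ 430, M* ≈ 16

Setting both brackets to zero gives the nullclines N + 0.188M = 433 and 1.2N + M = 532.
Substituting M = 532 - 1.2N into the first: N(1 - 0.188·1.2) = 433 - 0.188·532.
So N* = 333/0.774 = 430, and then M* = 532 - 1.2·430 = 16.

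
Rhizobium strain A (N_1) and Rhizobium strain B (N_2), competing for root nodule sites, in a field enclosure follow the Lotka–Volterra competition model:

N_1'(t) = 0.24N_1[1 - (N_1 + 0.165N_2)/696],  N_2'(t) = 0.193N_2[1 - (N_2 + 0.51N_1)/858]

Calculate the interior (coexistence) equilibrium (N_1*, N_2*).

N_1* ≈ 605, N_2* ≈ 549

Setting both brackets to zero gives the nullclines N_1 + 0.165N_2 = 696 and 0.51N_1 + N_2 = 858.
Substituting N_2 = 858 - 0.51N_1 into the first: N_1(1 - 0.165·0.51) = 696 - 0.165·858.
So N_1* = 554/0.916 = 605, and then N_2* = 858 - 0.51·605 = 549.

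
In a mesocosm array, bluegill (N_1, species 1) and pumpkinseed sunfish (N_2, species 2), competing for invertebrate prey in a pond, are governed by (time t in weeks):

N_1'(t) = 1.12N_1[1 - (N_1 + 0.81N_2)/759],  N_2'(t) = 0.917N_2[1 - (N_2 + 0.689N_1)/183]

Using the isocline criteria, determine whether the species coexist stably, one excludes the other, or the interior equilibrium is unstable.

species 1 excludes species 2

Compare the nullcline intercepts: K1/α12 = 759/0.81 = 937 > K2 = 183; K2/α21 = 183/0.689 = 266 < K1 = 759.
Since the inequalities point opposite ways, species 1 can invade but species 2 cannot.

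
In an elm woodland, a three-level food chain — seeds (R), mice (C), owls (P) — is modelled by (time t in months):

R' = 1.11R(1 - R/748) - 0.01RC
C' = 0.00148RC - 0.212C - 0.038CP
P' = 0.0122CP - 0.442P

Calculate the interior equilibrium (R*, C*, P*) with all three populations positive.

R* ≈ 504, C* ≈ 36.2, P* ≈ 14

From dP/dt = 0: 0.0122C* = 0.442, so C* = 36.2.
From dR/dt = 0: 1.11(1 - R*/748) = 0.01·36.2, giving R* = 748·(1 - 0.326) = 504.
From dC/dt = 0: 0.00148·504 - 0.212 = 0.038P*, so P* = 0.534/0.038 = 14.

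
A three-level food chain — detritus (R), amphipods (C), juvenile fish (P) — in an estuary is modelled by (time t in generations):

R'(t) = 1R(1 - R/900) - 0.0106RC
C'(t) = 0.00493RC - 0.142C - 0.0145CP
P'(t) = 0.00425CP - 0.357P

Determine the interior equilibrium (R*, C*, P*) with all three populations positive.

From dP/dt = 0: 0.00425C* = 0.357, so C* = 84.
From dR/dt = 0: 1(1 - R*/900) = 0.0106·84, giving R* = 900·(1 - 0.89) = 98.6.
From dC/dt = 0: 0.00493·98.6 - 0.142 = 0.0145P*, so P* = 0.344/0.0145 = 23.7.

R* ≈ 98.6, C* ≈ 84, P* ≈ 23.7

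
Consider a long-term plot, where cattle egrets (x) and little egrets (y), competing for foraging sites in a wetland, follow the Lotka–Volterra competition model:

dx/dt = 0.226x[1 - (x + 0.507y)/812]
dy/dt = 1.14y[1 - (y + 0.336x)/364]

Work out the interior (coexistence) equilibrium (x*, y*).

x* ≈ 756, y* ≈ 110

Setting both brackets to zero gives the nullclines x + 0.507y = 812 and 0.336x + y = 364.
Substituting y = 364 - 0.336x into the first: x(1 - 0.507·0.336) = 812 - 0.507·364.
So x* = 627/0.83 = 756, and then y* = 364 - 0.336·756 = 110.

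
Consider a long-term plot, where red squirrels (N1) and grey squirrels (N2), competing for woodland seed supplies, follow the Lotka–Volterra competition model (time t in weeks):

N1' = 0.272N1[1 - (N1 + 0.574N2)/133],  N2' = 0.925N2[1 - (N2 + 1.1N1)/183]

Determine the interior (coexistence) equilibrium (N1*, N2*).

Setting both brackets to zero gives the nullclines N1 + 0.574N2 = 133 and 1.1N1 + N2 = 183.
Substituting N2 = 183 - 1.1N1 into the first: N1(1 - 0.574·1.1) = 133 - 0.574·183.
So N1* = 28/0.369 = 75.8, and then N2* = 183 - 1.1·75.8 = 99.6.

N1* ≈ 75.8, N2* ≈ 99.6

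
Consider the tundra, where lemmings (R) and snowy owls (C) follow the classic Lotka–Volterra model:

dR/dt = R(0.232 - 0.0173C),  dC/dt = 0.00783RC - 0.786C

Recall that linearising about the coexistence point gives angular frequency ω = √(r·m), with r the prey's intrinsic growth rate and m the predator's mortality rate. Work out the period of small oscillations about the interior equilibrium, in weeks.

Here r = 0.232 and m = 0.786, so r·m = 0.182.
ω = √0.182 = 0.427 per week, hence T = 2π/ω ≈ 14.7 weeks.

T ≈ 14.7 weeks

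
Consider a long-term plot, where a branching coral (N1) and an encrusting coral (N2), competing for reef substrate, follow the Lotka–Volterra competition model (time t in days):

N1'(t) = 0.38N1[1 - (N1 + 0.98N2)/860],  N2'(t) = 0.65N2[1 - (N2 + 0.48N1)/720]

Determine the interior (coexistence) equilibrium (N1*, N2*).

N1* ≈ 292, N2* ≈ 580

Setting both brackets to zero gives the nullclines N1 + 0.98N2 = 860 and 0.48N1 + N2 = 720.
Substituting N2 = 720 - 0.48N1 into the first: N1(1 - 0.98·0.48) = 860 - 0.98·720.
So N1* = 154/0.53 = 292, and then N2* = 720 - 0.48·292 = 580.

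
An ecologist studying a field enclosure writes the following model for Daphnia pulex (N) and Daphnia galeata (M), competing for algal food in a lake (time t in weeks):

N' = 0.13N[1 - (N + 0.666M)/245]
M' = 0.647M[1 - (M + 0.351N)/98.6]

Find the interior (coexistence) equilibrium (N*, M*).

N* ≈ 234, M* ≈ 16.5

Setting both brackets to zero gives the nullclines N + 0.666M = 245 and 0.351N + M = 98.6.
Substituting M = 98.6 - 0.351N into the first: N(1 - 0.666·0.351) = 245 - 0.666·98.6.
So N* = 179/0.766 = 234, and then M* = 98.6 - 0.351·234 = 16.5.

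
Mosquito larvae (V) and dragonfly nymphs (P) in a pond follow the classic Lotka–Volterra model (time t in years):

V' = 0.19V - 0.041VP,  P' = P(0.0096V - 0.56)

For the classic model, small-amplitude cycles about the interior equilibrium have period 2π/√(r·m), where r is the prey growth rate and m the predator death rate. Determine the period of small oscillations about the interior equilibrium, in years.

Here r = 0.19 and m = 0.56, so r·m = 0.106.
ω = √0.106 = 0.326 per year, hence T = 2π/ω ≈ 19.3 years.

T ≈ 19.3 years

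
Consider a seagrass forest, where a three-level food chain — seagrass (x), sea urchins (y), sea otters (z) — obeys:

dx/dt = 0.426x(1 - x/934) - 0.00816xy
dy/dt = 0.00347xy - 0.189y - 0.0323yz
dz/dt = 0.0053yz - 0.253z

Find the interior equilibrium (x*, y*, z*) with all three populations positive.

x* ≈ 80, y* ≈ 47.7, z* ≈ 2.74

From dz/dt = 0: 0.0053y* = 0.253, so y* = 47.7.
From dx/dt = 0: 0.426(1 - x*/934) = 0.00816·47.7, giving x* = 934·(1 - 0.914) = 80.
From dy/dt = 0: 0.00347·80 - 0.189 = 0.0323z*, so z* = 0.0885/0.0323 = 2.74.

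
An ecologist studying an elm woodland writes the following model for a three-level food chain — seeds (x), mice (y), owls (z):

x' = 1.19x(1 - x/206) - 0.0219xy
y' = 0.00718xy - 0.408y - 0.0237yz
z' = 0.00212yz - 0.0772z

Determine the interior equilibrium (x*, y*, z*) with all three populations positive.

From dz/dt = 0: 0.00212y* = 0.0772, so y* = 36.4.
From dx/dt = 0: 1.19(1 - x*/206) = 0.0219·36.4, giving x* = 206·(1 - 0.67) = 67.9.
From dy/dt = 0: 0.00718·67.9 - 0.408 = 0.0237z*, so z* = 0.0799/0.0237 = 3.37.

x* ≈ 67.9, y* ≈ 36.4, z* ≈ 3.37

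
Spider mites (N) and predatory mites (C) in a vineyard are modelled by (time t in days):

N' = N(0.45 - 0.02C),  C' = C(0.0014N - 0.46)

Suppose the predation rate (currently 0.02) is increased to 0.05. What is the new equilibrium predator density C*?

C* ≈ 9

At the interior fixed point, setting dN/dt = 0 with N > 0 fixes C* = (prey growth rate)/(NC coefficient) — independent of the other coefficients.
With the change, C* = 0.45/0.05 = 9; it falls from 22.5.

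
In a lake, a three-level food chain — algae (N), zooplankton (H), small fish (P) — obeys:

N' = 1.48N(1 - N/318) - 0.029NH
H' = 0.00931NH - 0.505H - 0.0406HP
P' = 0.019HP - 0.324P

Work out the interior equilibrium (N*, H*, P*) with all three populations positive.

N* ≈ 212, H* ≈ 17.1, P* ≈ 36.1

From dP/dt = 0: 0.019H* = 0.324, so H* = 17.1.
From dN/dt = 0: 1.48(1 - N*/318) = 0.029·17.1, giving N* = 318·(1 - 0.334) = 212.
From dH/dt = 0: 0.00931·212 - 0.505 = 0.0406P*, so P* = 1.47/0.0406 = 36.1.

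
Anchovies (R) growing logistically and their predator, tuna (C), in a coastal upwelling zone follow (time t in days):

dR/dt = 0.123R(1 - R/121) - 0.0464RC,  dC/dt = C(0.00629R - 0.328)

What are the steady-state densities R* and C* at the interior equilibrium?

R* ≈ 52.1, C* ≈ 1.51

From dC/dt = 0 with C > 0: 0.00629R* = 0.328, so R* = 52.1.
Substitute into dR/dt = 0: 0.123(1 - 52.1/121) = 0.0464C*.
The bracket is 0.569, giving C* = 0.07/0.0464 = 1.51.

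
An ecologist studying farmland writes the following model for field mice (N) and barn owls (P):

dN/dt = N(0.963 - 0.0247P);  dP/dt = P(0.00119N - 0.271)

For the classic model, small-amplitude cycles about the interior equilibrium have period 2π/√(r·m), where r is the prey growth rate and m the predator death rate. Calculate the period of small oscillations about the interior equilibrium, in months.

Here r = 0.963 and m = 0.271, so r·m = 0.261.
ω = √0.261 = 0.511 per month, hence T = 2π/ω ≈ 12.3 months.

T ≈ 12.3 months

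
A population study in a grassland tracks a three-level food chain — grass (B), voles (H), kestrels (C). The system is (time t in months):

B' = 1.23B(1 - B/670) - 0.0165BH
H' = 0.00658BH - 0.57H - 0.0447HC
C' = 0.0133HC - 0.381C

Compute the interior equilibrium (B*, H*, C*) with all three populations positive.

From dC/dt = 0: 0.0133H* = 0.381, so H* = 28.6.
From dB/dt = 0: 1.23(1 - B*/670) = 0.0165·28.6, giving B* = 670·(1 - 0.384) = 413.
From dH/dt = 0: 0.00658·413 - 0.57 = 0.0447C*, so C* = 2.14/0.0447 = 48.

B* ≈ 413, H* ≈ 28.6, C* ≈ 48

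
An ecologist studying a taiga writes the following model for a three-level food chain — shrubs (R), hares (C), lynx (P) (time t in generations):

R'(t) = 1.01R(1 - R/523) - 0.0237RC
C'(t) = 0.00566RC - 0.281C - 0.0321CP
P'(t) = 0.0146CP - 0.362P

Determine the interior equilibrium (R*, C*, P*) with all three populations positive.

R* ≈ 219, C* ≈ 24.8, P* ≈ 29.8

From dP/dt = 0: 0.0146C* = 0.362, so C* = 24.8.
From dR/dt = 0: 1.01(1 - R*/523) = 0.0237·24.8, giving R* = 523·(1 - 0.582) = 219.
From dC/dt = 0: 0.00566·219 - 0.281 = 0.0321P*, so P* = 0.957/0.0321 = 29.8.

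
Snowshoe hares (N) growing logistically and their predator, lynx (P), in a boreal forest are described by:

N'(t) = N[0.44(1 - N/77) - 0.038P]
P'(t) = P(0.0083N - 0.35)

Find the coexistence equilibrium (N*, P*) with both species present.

From dP/dt = 0 with P > 0: 0.0083N* = 0.35, so N* = 42.2.
Substitute into dN/dt = 0: 0.44(1 - 42.2/77) = 0.038P*.
The bracket is 0.452, giving P* = 0.199/0.038 = 5.24.

N* ≈ 42.2, P* ≈ 5.24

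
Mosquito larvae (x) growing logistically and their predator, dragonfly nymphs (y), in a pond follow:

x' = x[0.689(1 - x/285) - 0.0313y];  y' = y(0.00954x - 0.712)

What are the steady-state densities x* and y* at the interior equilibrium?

x* ≈ 74.6, y* ≈ 16.2

From dy/dt = 0 with y > 0: 0.00954x* = 0.712, so x* = 74.6.
Substitute into dx/dt = 0: 0.689(1 - 74.6/285) = 0.0313y*.
The bracket is 0.738, giving y* = 0.509/0.0313 = 16.2.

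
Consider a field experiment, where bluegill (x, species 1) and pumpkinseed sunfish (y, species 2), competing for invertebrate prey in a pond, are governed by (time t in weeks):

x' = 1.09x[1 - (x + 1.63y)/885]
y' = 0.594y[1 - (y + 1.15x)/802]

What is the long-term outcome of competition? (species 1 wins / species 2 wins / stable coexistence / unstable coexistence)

unstable coexistence (outcome depends on initial conditions)

Compare the nullcline intercepts: K1/α12 = 885/1.63 = 543 < K2 = 802; K2/α21 = 802/1.15 = 697 < K1 = 885.
Since both are reversed, neither can invade when rare; the interior point is a saddle.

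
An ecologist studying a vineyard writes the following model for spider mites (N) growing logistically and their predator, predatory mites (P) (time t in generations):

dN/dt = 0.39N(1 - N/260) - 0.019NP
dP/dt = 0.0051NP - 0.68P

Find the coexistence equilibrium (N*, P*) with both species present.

From dP/dt = 0 with P > 0: 0.0051N* = 0.68, so N* = 133.
Substitute into dN/dt = 0: 0.39(1 - 133/260) = 0.019P*.
The bracket is 0.487, giving P* = 0.19/0.019 = 10.

N* ≈ 133, P* ≈ 10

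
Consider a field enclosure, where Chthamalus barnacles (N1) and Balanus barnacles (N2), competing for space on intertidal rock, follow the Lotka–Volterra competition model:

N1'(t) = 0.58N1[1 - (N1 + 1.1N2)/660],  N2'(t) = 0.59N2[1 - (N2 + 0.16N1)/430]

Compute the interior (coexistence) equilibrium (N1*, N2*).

Setting both brackets to zero gives the nullclines N1 + 1.1N2 = 660 and 0.16N1 + N2 = 430.
Substituting N2 = 430 - 0.16N1 into the first: N1(1 - 1.1·0.16) = 660 - 1.1·430.
So N1* = 187/0.824 = 227, and then N2* = 430 - 0.16·227 = 394.

N1* ≈ 227, N2* ≈ 394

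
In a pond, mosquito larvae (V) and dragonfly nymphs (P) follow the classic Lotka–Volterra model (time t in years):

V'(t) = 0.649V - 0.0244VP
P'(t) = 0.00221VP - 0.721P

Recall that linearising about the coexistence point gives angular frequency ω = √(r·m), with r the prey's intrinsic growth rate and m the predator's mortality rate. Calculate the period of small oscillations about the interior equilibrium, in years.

Here r = 0.649 and m = 0.721, so r·m = 0.468.
ω = √0.468 = 0.684 per year, hence T = 2π/ω ≈ 9.19 years.

T ≈ 9.19 years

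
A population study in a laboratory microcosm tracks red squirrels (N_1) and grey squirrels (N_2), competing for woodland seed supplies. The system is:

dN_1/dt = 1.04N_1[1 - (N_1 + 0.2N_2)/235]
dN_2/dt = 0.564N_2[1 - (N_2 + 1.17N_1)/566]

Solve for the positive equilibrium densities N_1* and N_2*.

Setting both brackets to zero gives the nullclines N_1 + 0.2N_2 = 235 and 1.17N_1 + N_2 = 566.
Substituting N_2 = 566 - 1.17N_1 into the first: N_1(1 - 0.2·1.17) = 235 - 0.2·566.
So N_1* = 122/0.766 = 159, and then N_2* = 566 - 1.17·159 = 380.

N_1* ≈ 159, N_2* ≈ 380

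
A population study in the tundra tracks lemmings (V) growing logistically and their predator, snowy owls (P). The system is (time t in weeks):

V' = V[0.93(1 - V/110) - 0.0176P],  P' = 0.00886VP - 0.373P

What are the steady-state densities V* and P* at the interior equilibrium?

V* ≈ 42.1, P* ≈ 32.6

From dP/dt = 0 with P > 0: 0.00886V* = 0.373, so V* = 42.1.
Substitute into dV/dt = 0: 0.93(1 - 42.1/110) = 0.0176P*.
The bracket is 0.617, giving P* = 0.574/0.0176 = 32.6.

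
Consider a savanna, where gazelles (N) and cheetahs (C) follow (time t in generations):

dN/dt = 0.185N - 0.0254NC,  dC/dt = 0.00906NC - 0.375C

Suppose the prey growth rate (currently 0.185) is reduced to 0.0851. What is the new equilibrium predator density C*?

C* ≈ 3.35

At the interior fixed point, setting dN/dt = 0 with N > 0 fixes C* = (prey growth rate)/(NC coefficient) — independent of the other coefficients.
With the change, C* = 0.0851/0.0254 = 3.35; it falls from 7.28.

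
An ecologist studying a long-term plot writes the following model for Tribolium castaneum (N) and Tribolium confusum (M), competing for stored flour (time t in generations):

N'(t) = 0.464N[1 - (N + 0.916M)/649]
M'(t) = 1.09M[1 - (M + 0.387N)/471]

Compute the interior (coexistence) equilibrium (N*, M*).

N* ≈ 337, M* ≈ 341

Setting both brackets to zero gives the nullclines N + 0.916M = 649 and 0.387N + M = 471.
Substituting M = 471 - 0.387N into the first: N(1 - 0.916·0.387) = 649 - 0.916·471.
So N* = 218/0.646 = 337, and then M* = 471 - 0.387·337 = 341.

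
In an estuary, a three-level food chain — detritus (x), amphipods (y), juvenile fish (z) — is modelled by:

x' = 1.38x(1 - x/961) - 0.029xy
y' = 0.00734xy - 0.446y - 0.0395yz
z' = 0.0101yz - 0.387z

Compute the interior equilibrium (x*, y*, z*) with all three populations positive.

From dz/dt = 0: 0.0101y* = 0.387, so y* = 38.3.
From dx/dt = 0: 1.38(1 - x*/961) = 0.029·38.3, giving x* = 961·(1 - 0.805) = 187.
From dy/dt = 0: 0.00734·187 - 0.446 = 0.0395z*, so z* = 0.928/0.0395 = 23.5.

x* ≈ 187, y* ≈ 38.3, z* ≈ 23.5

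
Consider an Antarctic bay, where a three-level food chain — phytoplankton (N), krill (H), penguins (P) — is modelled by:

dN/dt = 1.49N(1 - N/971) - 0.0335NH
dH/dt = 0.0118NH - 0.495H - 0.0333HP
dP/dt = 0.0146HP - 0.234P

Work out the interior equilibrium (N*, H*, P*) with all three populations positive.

N* ≈ 621, H* ≈ 16, P* ≈ 205

From dP/dt = 0: 0.0146H* = 0.234, so H* = 16.
From dN/dt = 0: 1.49(1 - N*/971) = 0.0335·16, giving N* = 971·(1 - 0.36) = 621.
From dH/dt = 0: 0.0118·621 - 0.495 = 0.0333P*, so P* = 6.83/0.0333 = 205.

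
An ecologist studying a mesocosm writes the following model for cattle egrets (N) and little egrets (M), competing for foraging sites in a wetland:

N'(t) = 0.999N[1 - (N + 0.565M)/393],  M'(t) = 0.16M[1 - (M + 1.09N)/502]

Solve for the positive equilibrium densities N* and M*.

N* ≈ 285, M* ≈ 192

Setting both brackets to zero gives the nullclines N + 0.565M = 393 and 1.09N + M = 502.
Substituting M = 502 - 1.09N into the first: N(1 - 0.565·1.09) = 393 - 0.565·502.
So N* = 109/0.384 = 285, and then M* = 502 - 1.09·285 = 192.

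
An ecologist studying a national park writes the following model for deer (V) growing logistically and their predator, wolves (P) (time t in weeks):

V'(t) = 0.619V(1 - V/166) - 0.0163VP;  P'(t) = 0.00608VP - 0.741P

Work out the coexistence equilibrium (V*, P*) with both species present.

From dP/dt = 0 with P > 0: 0.00608V* = 0.741, so V* = 122.
Substitute into dV/dt = 0: 0.619(1 - 122/166) = 0.0163P*.
The bracket is 0.266, giving P* = 0.165/0.0163 = 10.1.

V* ≈ 122, P* ≈ 10.1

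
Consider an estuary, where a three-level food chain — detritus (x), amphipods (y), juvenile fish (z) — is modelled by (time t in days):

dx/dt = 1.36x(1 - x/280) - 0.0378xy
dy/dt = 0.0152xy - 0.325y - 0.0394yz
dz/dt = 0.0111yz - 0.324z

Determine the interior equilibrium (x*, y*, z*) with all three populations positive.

From dz/dt = 0: 0.0111y* = 0.324, so y* = 29.2.
From dx/dt = 0: 1.36(1 - x*/280) = 0.0378·29.2, giving x* = 280·(1 - 0.811) = 52.8.
From dy/dt = 0: 0.0152·52.8 - 0.325 = 0.0394z*, so z* = 0.478/0.0394 = 12.1.

x* ≈ 52.8, y* ≈ 29.2, z* ≈ 12.1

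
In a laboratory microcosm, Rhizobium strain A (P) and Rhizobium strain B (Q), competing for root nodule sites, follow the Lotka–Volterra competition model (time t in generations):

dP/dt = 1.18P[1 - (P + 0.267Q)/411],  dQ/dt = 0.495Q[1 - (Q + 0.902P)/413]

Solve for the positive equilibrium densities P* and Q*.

Setting both brackets to zero gives the nullclines P + 0.267Q = 411 and 0.902P + Q = 413.
Substituting Q = 413 - 0.902P into the first: P(1 - 0.267·0.902) = 411 - 0.267·413.
So P* = 301/0.759 = 396, and then Q* = 413 - 0.902·396 = 55.7.

P* ≈ 396, Q* ≈ 55.7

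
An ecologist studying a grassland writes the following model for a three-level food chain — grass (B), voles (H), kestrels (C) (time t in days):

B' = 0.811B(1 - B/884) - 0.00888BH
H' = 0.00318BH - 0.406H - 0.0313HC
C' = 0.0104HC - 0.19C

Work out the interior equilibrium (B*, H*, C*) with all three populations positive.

From dC/dt = 0: 0.0104H* = 0.19, so H* = 18.3.
From dB/dt = 0: 0.811(1 - B*/884) = 0.00888·18.3, giving B* = 884·(1 - 0.2) = 707.
From dH/dt = 0: 0.00318·707 - 0.406 = 0.0313C*, so C* = 1.84/0.0313 = 58.9.

B* ≈ 707, H* ≈ 18.3, C* ≈ 58.9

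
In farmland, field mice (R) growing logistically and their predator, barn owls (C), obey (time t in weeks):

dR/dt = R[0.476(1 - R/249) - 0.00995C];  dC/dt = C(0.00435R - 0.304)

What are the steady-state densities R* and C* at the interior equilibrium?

R* ≈ 69.9, C* ≈ 34.4

From dC/dt = 0 with C > 0: 0.00435R* = 0.304, so R* = 69.9.
Substitute into dR/dt = 0: 0.476(1 - 69.9/249) = 0.00995C*.
The bracket is 0.719, giving C* = 0.342/0.00995 = 34.4.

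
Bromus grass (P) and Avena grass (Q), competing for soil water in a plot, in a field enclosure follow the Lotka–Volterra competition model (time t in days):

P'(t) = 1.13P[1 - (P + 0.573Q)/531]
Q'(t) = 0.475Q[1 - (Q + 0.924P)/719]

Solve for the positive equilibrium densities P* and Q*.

Setting both brackets to zero gives the nullclines P + 0.573Q = 531 and 0.924P + Q = 719.
Substituting Q = 719 - 0.924P into the first: P(1 - 0.573·0.924) = 531 - 0.573·719.
So P* = 119/0.471 = 253, and then Q* = 719 - 0.924·253 = 485.

P* ≈ 253, Q* ≈ 485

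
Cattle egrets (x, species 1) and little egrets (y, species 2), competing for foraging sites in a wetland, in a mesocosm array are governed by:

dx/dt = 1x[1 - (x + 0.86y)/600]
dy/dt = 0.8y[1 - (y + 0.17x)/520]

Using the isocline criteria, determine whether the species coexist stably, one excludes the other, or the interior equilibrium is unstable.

stable coexistence

Compare the nullcline intercepts: K1/α12 = 600/0.86 = 698 > K2 = 520; K2/α21 = 520/0.17 = 3060 > K1 = 600.
Since both inequalities hold, each species can invade when rare, so the interior equilibrium is stable.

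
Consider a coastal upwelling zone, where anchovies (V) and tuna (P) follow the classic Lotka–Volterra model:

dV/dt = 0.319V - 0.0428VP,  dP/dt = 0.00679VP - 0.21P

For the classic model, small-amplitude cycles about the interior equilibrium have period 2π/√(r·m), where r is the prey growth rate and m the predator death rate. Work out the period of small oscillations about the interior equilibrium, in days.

T ≈ 24.3 days

Here r = 0.319 and m = 0.21, so r·m = 0.067.
ω = √0.067 = 0.259 per day, hence T = 2π/ω ≈ 24.3 days.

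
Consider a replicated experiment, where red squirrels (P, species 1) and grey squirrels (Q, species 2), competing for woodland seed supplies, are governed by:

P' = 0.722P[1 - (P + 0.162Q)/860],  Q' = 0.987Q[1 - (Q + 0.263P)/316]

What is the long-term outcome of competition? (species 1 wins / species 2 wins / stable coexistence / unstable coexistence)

stable coexistence

Compare the nullcline intercepts: K1/α12 = 860/0.162 = 5310 > K2 = 316; K2/α21 = 316/0.263 = 1200 > K1 = 860.
Since both inequalities hold, each species can invade when rare, so the interior equilibrium is stable.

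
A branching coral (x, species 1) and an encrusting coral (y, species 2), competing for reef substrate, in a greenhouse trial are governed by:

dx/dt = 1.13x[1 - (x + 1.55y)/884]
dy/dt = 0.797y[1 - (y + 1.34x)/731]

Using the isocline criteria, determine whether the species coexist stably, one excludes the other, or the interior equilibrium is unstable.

Compare the nullcline intercepts: K1/α12 = 884/1.55 = 570 < K2 = 731; K2/α21 = 731/1.34 = 546 < K1 = 884.
Since both are reversed, neither can invade when rare; the interior point is a saddle.

unstable coexistence (outcome depends on initial conditions)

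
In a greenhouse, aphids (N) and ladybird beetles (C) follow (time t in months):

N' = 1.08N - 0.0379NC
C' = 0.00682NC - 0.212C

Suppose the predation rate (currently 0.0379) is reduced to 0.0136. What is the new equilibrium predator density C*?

At the interior fixed point, setting dN/dt = 0 with N > 0 fixes C* = (prey growth rate)/(NC coefficient) — independent of the other coefficients.
With the change, C* = 1.08/0.0136 = 79.4; it rises from 28.5.

C* ≈ 79.4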